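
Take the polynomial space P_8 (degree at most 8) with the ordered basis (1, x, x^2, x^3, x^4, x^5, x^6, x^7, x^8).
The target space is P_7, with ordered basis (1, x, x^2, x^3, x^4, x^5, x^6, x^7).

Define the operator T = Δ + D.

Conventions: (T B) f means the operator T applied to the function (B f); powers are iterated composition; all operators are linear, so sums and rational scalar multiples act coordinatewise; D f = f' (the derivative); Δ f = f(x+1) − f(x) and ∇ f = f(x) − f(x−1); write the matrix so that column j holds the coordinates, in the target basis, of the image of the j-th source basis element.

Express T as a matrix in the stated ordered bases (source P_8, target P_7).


image of 1: 0
image of x: 2
image of x^2: 4x + 1
image of x^3: 6x^2 + 3x + 1
image of x^4: 8x^3 + 6x^2 + 4x + 1
image of x^5: 10x^4 + 10x^3 + 10x^2 + 5x + 1
image of x^6: 12x^5 + 15x^4 + 20x^3 + 15x^2 + 6x + 1
image of x^7: 14x^6 + 21x^5 + 35x^4 + 35x^3 + 21x^2 + 7x + 1
image of x^8: 16x^7 + 28x^6 + 56x^5 + 70x^4 + 56x^3 + 28x^2 + 8x + 1
each image's coordinates form column j of the matrix

the matrix is [[0, 2, 1, 1, 1, 1, 1, 1, 1]; [0, 0, 4, 3, 4, 5, 6, 7, 8]; [0, 0, 0, 6, 6, 10, 15, 21, 28]; [0, 0, 0, 0, 8, 10, 20, 35, 56]; [0, 0, 0, 0, 0, 10, 15, 35, 70]; [0, 0, 0, 0, 0, 0, 12, 21, 56]; [0, 0, 0, 0, 0, 0, 0, 14, 28]; [0, 0, 0, 0, 0, 0, 0, 0, 16]] (rows listed top to bottom)


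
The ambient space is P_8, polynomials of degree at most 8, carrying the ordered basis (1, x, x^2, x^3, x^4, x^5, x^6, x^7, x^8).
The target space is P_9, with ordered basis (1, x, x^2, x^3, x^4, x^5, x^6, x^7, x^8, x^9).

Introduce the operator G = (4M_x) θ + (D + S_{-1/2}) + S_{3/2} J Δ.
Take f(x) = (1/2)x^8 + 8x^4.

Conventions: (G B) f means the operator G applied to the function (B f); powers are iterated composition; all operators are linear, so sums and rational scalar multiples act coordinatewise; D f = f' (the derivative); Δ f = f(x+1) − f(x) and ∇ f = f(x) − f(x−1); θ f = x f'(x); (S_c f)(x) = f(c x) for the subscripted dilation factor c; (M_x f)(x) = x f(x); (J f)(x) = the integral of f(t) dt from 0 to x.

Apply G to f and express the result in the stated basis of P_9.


θ f = 4x^8 + 32x^4
M_x θ f = 4x^9 + 32x^5
(4M_x) θ f = 16x^9 + 128x^5
D f = 4x^7 + 32x^3
S_{-1/2} f = (1/512)x^8 + (1/2)x^4
(D + S_{-1/2}) f = (1/512)x^8 + 4x^7 + (1/2)x^4 + 32x^3
Δ f = 4x^7 + 14x^6 + 28x^5 + 35x^4 + 60x^3 + 62x^2 + 36x + 17/2
J Δ f = (1/2)x^8 + 2x^7 + (14/3)x^6 + 7x^5 + 15x^4 + (62/3)x^3 + 18x^2 + (17/2)x
S_{3/2} J Δ f = (6561/512)x^8 + (2187/64)x^7 + (1701/32)x^6 + (1701/32)x^5 + (1215/16)x^4 + (279/4)x^3 + (81/2)x^2 + (51/4)x
((4M_x) θ + (D + S_{-1/2}) + S_{3/2} J Δ) f = 16x^9 + (3281/256)x^8 + (2443/64)x^7 + (1701/32)x^6 + (5797/32)x^5 + (1223/16)x^4 + (407/4)x^3 + (81/2)x^2 + (51/4)x

g(x) = 16x^9 + (3281/256)x^8 + (2443/64)x^7 + (1701/32)x^6 + (5797/32)x^5 + (1223/16)x^4 + (407/4)x^3 + (81/2)x^2 + (51/4)x


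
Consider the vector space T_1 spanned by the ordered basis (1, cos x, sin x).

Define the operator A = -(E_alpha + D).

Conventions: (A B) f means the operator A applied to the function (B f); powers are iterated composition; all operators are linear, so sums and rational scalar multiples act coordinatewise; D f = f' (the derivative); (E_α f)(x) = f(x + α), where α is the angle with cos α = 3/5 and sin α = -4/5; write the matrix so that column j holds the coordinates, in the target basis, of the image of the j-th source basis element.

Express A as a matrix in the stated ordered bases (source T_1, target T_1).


the matrix is [[-1, 0, 0]; [0, -3/5, -1/5]; [0, 1/5, -3/5]] (rows listed top to bottom)

image of 1: -1
image of cos x: -(3/5)cos x + (1/5)sin x
image of sin x: -(1/5)cos x - (3/5)sin x
each image's coordinates form column j of the matrix


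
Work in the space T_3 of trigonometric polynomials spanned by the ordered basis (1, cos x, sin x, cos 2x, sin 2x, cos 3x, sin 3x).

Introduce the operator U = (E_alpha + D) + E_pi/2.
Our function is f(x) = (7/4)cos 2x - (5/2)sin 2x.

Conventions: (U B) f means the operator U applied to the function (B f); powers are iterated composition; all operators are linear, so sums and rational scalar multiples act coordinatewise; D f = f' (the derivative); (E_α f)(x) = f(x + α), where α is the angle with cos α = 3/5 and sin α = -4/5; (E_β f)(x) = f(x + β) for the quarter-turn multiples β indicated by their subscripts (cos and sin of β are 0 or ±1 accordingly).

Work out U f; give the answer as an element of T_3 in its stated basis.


E_alpha f = (191/100)cos 2x + (119/50)sin 2x
D f = -5cos 2x - (7/2)sin 2x
(E_alpha + D) f = -(309/100)cos 2x - (28/25)sin 2x
E_pi/2 f = -(7/4)cos 2x + (5/2)sin 2x
((E_alpha + D) + E_pi/2) f = -(121/25)cos 2x + (69/50)sin 2x

the result is g(x) = -(121/25)cos 2x + (69/50)sin 2x


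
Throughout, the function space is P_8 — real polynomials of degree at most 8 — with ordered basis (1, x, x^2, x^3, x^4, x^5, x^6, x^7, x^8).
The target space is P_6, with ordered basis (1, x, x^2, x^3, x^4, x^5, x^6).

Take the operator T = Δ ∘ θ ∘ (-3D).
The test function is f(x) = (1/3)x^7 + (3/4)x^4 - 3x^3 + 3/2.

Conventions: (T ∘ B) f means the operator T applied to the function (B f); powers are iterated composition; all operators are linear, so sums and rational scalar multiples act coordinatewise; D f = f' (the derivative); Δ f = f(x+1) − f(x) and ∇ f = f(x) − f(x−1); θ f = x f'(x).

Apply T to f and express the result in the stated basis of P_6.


the image equals g(x) = -252x^5 - 630x^4 - 840x^3 - 711x^2 - 225x - 15

D f = (7/3)x^6 + 3x^3 - 9x^2
(-3D) f = -7x^6 - 9x^3 + 27x^2
θ (-3D) f = -42x^6 - 27x^3 + 54x^2
Δ θ (-3D) f = -252x^5 - 630x^4 - 840x^3 - 711x^2 - 225x - 15


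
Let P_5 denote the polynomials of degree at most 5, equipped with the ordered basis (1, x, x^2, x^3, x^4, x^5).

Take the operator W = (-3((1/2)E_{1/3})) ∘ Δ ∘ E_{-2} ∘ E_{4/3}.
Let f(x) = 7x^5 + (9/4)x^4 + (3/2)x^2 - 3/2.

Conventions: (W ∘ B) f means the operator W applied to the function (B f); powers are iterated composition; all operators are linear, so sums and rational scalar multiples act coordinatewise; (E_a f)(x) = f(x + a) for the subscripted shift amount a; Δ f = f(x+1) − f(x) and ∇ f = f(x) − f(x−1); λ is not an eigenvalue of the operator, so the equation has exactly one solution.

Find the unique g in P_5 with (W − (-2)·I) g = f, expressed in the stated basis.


the result is g(x) = (7/2)x^5 + (57/4)x^4 + (103/2)x^3 + (587/4)x^2 + (19831/72)x + 222671/864

write g with unknown coordinates in the stated basis and equate coefficients in (W − (-2)·I) g = f
solving from the highest basis element down gives g = (7/2)x^5 + (57/4)x^4 + (103/2)x^3 + (587/4)x^2 + (19831/72)x + 222671/864
check: W g = -(105/4)x^4 - 103x^3 - 292x^2 - (19831/36)x - 223319/432
so W g − (-2)·g = 7x^5 + (9/4)x^4 + (3/2)x^2 - 3/2 = f ✓


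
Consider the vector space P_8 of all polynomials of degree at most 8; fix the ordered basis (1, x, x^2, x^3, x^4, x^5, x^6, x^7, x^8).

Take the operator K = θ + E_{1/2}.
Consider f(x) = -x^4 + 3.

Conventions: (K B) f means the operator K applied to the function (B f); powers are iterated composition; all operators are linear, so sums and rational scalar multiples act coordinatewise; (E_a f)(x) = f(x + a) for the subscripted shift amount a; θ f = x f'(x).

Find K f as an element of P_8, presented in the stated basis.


the image equals g(x) = -5x^4 - 2x^3 - (3/2)x^2 - (1/2)x + 47/16

θ f = -4x^4
E_{1/2} f = -x^4 - 2x^3 - (3/2)x^2 - (1/2)x + 47/16
(θ + E_{1/2}) f = -5x^4 - 2x^3 - (3/2)x^2 - (1/2)x + 47/16


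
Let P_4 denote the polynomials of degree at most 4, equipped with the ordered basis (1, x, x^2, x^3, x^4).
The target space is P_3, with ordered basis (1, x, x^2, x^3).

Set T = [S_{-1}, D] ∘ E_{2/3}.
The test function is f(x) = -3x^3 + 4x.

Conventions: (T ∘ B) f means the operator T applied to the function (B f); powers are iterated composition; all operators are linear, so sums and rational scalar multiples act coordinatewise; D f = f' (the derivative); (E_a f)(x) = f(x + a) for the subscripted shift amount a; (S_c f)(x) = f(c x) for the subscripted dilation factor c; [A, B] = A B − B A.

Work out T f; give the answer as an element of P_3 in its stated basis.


the result is g(x) = -18x^2 + 24x

E_{2/3} f = -3x^3 - 6x^2 + 16/9
D E_{2/3} f = -9x^2 - 12x
S_{-1} D E_{2/3} f = -9x^2 + 12x
S_{-1} E_{2/3} f = 3x^3 - 6x^2 + 16/9
D S_{-1} E_{2/3} f = 9x^2 - 12x
[S_{-1}, D] E_{2/3} f = -18x^2 + 24x


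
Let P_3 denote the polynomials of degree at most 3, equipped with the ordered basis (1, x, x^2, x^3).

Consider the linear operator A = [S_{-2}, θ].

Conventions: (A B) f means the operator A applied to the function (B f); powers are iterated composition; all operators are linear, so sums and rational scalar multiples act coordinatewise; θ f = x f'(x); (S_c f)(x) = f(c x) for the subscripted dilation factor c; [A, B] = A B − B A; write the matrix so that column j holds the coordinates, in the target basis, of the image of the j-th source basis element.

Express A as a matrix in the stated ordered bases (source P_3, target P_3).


image of 1: 0
image of x: 0
image of x^2: 0
image of x^3: 0
each image's coordinates form column j of the matrix

the matrix is [[0, 0, 0, 0]; [0, 0, 0, 0]; [0, 0, 0, 0]; [0, 0, 0, 0]] (rows listed top to bottom)


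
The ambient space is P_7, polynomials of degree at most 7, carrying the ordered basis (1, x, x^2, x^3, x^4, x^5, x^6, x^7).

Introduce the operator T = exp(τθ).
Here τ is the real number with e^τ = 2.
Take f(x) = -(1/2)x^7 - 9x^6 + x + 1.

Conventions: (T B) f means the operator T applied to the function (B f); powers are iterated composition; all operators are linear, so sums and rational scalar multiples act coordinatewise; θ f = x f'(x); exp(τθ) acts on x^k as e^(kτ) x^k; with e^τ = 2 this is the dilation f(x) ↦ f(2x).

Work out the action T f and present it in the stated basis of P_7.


exp(τθ) x^k = e^(kτ) x^k; with e^τ = 2 this sends x^k to 2^k x^k
x ↦ 2 x
x^6 ↦ 64 x^6
x^7 ↦ 128 x^7
applying this coordinatewise to f: exp(τθ) f = -64x^7 - 576x^6 + 2x + 1

g(x) = -64x^7 - 576x^6 + 2x + 1


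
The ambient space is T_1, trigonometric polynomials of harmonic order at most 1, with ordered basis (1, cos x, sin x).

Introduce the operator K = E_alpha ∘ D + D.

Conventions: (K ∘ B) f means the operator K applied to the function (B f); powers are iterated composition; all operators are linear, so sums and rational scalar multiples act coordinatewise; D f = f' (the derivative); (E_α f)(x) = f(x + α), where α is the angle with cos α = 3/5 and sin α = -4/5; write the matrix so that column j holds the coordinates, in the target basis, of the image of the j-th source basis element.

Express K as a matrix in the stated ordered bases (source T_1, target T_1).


the matrix is [[0, 0, 0]; [0, 4/5, 8/5]; [0, -8/5, 4/5]] (rows listed top to bottom)

image of 1: 0
image of cos x: (4/5)cos x - (8/5)sin x
image of sin x: (8/5)cos x + (4/5)sin x
each image's coordinates form column j of the matrix


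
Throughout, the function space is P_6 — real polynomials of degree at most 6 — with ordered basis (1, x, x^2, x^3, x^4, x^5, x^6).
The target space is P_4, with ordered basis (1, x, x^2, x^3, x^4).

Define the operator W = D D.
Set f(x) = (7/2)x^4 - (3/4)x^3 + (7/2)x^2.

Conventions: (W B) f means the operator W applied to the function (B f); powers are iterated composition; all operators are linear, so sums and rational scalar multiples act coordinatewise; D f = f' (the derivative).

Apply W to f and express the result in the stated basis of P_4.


g(x) = 42x^2 - (9/2)x + 7

D f = 14x^3 - (9/4)x^2 + 7x
D D f = 42x^2 - (9/2)x + 7


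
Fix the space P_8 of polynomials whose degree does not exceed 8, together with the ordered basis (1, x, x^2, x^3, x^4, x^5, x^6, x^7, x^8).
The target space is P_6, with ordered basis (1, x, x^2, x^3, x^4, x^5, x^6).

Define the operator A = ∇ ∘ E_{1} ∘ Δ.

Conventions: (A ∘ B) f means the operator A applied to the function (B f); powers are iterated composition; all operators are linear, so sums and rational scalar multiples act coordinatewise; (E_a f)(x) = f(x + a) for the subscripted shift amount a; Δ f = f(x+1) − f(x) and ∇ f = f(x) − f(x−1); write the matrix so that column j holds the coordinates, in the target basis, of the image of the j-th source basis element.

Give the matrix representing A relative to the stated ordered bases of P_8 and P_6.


the matrix is [[0, 0, 2, 6, 14, 30, 62, 126, 254]; [0, 0, 0, 6, 24, 70, 180, 434, 1008]; [0, 0, 0, 0, 12, 60, 210, 630, 1736]; [0, 0, 0, 0, 0, 20, 120, 490, 1680]; [0, 0, 0, 0, 0, 0, 30, 210, 980]; [0, 0, 0, 0, 0, 0, 0, 42, 336]; [0, 0, 0, 0, 0, 0, 0, 0, 56]] (rows listed top to bottom)

image of 1: 0
image of x: 0
image of x^2: 2
image of x^3: 6x + 6
image of x^4: 12x^2 + 24x + 14
image of x^5: 20x^3 + 60x^2 + 70x + 30
image of x^6: 30x^4 + 120x^3 + 210x^2 + 180x + 62
image of x^7: 42x^5 + 210x^4 + 490x^3 + 630x^2 + 434x + 126
image of x^8: 56x^6 + 336x^5 + 980x^4 + 1680x^3 + 1736x^2 + 1008x + 254
each image's coordinates form column j of the matrix


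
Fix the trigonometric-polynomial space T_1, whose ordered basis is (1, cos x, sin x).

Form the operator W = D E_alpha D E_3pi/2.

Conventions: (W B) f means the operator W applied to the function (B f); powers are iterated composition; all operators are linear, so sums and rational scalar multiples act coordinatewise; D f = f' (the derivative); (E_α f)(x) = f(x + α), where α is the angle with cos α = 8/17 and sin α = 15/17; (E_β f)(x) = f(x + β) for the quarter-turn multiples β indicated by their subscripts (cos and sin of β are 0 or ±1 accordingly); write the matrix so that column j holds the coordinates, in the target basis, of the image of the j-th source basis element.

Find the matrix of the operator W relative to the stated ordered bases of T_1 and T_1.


image of 1: 0
image of cos x: -(15/17)cos x - (8/17)sin x
image of sin x: (8/17)cos x - (15/17)sin x
each image's coordinates form column j of the matrix

the matrix is [[0, 0, 0]; [0, -15/17, 8/17]; [0, -8/17, -15/17]] (rows listed top to bottom)


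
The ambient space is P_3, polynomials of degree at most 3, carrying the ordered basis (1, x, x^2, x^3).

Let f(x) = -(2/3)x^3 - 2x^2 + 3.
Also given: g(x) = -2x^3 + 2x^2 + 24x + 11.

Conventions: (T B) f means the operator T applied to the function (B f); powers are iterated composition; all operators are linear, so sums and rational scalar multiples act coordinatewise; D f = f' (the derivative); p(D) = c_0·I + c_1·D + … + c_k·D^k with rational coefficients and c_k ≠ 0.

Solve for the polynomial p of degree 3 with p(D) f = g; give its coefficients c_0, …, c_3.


D^0 f = -(2/3)x^3 - 2x^2 + 3
D^1 f = -2x^2 - 4x
D^2 f = -4x - 4
D^3 f = -4
matching coefficients of g against c_0 f + c_1 Df + … from the top degree down determines the c_i
solution: c_0 = 3, c_1 = -4, c_2 = -2, c_3 = 3/2

p(D) = 3·I − 4·D − 2·D^2 + (3/2)·D^3, i.e. c_0 = 3, c_1 = -4, c_2 = -2, c_3 = 3/2


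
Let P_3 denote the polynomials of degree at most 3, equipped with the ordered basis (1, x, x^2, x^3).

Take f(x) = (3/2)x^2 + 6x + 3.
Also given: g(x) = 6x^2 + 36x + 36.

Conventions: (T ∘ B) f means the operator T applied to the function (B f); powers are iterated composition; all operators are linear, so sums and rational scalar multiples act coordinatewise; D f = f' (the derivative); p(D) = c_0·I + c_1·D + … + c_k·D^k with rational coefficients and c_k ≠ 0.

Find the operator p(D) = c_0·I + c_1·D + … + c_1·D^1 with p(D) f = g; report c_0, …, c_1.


D^0 f = (3/2)x^2 + 6x + 3
D^1 f = 3x + 6
matching coefficients of g against c_0 f + c_1 Df + … from the top degree down determines the c_i
solution: c_0 = 4, c_1 = 4

p(D) = 4·I + 4·D, i.e. c_0 = 4, c_1 = 4


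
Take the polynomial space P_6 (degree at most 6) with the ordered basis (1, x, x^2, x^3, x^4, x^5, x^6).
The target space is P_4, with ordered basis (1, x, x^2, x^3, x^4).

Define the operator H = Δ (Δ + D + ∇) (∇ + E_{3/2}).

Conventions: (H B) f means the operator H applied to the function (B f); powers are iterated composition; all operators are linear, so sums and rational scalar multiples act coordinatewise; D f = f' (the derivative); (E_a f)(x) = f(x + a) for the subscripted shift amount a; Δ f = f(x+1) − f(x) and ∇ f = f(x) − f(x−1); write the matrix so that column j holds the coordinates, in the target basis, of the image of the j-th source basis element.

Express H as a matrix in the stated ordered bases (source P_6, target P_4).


the matrix is [[0, 0, 6, 54, 155, 660, 16985/8]; [0, 0, 0, 18, 216, 775, 3960]; [0, 0, 0, 0, 36, 540, 2325]; [0, 0, 0, 0, 0, 60, 1080]; [0, 0, 0, 0, 0, 0, 90]] (rows listed top to bottom)

image of 1: 0
image of x: 0
image of x^2: 6
image of x^3: 18x + 54
image of x^4: 36x^2 + 216x + 155
image of x^5: 60x^3 + 540x^2 + 775x + 660
image of x^6: 90x^4 + 1080x^3 + 2325x^2 + 3960x + 16985/8
each image's coordinates form column j of the matrix


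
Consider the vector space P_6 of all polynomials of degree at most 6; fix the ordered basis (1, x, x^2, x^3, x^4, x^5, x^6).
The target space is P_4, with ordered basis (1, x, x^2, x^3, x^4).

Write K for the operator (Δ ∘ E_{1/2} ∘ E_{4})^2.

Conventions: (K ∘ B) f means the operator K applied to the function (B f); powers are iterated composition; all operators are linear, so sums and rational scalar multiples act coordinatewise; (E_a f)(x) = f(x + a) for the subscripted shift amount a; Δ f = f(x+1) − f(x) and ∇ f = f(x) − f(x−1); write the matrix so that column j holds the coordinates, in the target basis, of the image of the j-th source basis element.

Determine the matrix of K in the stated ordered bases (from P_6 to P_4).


image of 1: 0
image of x: 0
image of x^2: 2
image of x^3: 6x + 60
image of x^4: 12x^2 + 240x + 1202
image of x^5: 20x^3 + 600x^2 + 6010x + 20100
image of x^6: 30x^4 + 1200x^3 + 18030x^2 + 120600x + 303002
each image's coordinates form column j of the matrix

the matrix is [[0, 0, 2, 60, 1202, 20100, 303002]; [0, 0, 0, 6, 240, 6010, 120600]; [0, 0, 0, 0, 12, 600, 18030]; [0, 0, 0, 0, 0, 20, 1200]; [0, 0, 0, 0, 0, 0, 30]] (rows listed top to bottom)


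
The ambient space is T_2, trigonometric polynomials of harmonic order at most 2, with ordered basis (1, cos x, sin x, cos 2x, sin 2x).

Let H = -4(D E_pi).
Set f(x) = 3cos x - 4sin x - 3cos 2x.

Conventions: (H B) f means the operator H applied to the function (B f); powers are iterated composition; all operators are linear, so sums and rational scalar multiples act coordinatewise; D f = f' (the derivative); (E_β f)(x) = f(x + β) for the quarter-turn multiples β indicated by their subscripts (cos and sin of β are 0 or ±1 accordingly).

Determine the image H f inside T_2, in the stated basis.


the image equals g(x) = -16cos x - 12sin x - 24sin 2x

E_pi f = -3cos x + 4sin x - 3cos 2x
D E_pi f = 4cos x + 3sin x + 6sin 2x
(-4(D E_pi)) f = -16cos x - 12sin x - 24sin 2x


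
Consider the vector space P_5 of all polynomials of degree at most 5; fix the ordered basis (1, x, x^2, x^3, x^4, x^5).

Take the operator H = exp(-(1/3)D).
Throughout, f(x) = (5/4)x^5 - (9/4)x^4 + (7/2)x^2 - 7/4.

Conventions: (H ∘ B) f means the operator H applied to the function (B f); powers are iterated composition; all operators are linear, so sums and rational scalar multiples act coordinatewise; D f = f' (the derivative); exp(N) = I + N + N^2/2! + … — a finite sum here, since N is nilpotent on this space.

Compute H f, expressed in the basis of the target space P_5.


order-1 term: -(25/12)x^4 + 3x^3 - (7/3)x
order-2 term: (25/18)x^3 - (3/2)x^2 + 7/18
order-3 term: -(25/54)x^2 + (1/3)x
order-4 term: (25/324)x - 1/36
order-5 term: -5/972
the series for exp(-(1/3)D) f terminates at order 5
exp(-(1/3)D) f = (5/4)x^5 - (13/3)x^4 + (79/18)x^3 + (83/54)x^2 - (623/324)x - 1355/972

the image equals g(x) = (5/4)x^5 - (13/3)x^4 + (79/18)x^3 + (83/54)x^2 - (623/324)x - 1355/972


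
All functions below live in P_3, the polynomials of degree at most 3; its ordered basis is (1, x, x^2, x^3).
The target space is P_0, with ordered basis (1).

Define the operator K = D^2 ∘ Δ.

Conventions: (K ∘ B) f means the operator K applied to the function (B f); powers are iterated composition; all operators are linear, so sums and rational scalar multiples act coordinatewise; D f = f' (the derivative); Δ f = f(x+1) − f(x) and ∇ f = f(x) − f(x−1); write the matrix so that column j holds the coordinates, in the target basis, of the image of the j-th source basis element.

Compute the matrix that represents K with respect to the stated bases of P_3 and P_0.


the matrix is [[0, 0, 0, 6]] (rows listed top to bottom)

image of 1: 0
image of x: 0
image of x^2: 0
image of x^3: 6
each image's coordinates form column j of the matrix


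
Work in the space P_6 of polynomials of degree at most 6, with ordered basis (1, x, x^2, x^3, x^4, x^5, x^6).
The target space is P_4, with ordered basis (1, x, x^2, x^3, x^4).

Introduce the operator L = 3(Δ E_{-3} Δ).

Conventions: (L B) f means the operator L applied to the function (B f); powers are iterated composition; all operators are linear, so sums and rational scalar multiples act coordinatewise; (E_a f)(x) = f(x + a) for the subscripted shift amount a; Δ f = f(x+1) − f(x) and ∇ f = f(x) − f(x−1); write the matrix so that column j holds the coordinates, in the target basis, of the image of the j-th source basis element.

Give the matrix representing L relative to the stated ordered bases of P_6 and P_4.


the matrix is [[0, 0, 6, -36, 150, -540, 1806]; [0, 0, 0, 18, -144, 750, -3240]; [0, 0, 0, 0, 36, -360, 2250]; [0, 0, 0, 0, 0, 60, -720]; [0, 0, 0, 0, 0, 0, 90]] (rows listed top to bottom)

image of 1: 0
image of x: 0
image of x^2: 6
image of x^3: 18x - 36
image of x^4: 36x^2 - 144x + 150
image of x^5: 60x^3 - 360x^2 + 750x - 540
image of x^6: 90x^4 - 720x^3 + 2250x^2 - 3240x + 1806
each image's coordinates form column j of the matrix


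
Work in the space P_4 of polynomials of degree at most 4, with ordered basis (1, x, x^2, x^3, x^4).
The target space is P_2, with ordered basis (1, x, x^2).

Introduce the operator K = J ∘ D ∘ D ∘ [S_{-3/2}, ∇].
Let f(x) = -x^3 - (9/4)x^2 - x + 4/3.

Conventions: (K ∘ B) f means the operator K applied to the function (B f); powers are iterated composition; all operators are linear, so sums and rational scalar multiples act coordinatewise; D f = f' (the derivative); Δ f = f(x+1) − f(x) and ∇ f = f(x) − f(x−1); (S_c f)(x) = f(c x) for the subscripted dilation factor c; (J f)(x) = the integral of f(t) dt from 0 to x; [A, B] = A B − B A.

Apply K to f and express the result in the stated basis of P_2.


the result is g(x) = -(135/4)x

∇ f = -3x^2 - (3/2)x + 1/4
S_{-3/2} ∇ f = -(27/4)x^2 + (9/4)x + 1/4
S_{-3/2} f = (27/8)x^3 - (81/16)x^2 + (3/2)x + 4/3
∇ S_{-3/2} f = (81/8)x^2 - (81/4)x + 159/16
[S_{-3/2}, ∇] f = -(135/8)x^2 + (45/2)x - 155/16
D [S_{-3/2}, ∇] f = -(135/4)x + 45/2
D D [S_{-3/2}, ∇] f = -135/4
J D D [S_{-3/2}, ∇] f = -(135/4)x


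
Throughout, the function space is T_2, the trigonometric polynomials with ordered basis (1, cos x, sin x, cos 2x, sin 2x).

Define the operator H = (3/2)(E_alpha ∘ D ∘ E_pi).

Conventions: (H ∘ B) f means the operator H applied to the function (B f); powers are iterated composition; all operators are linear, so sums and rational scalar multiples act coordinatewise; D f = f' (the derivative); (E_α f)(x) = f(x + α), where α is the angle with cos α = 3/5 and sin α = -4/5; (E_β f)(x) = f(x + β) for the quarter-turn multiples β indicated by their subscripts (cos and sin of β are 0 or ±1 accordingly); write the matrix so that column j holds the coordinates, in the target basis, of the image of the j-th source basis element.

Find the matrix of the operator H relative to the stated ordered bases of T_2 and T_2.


the matrix is [[0, 0, 0, 0, 0]; [0, -6/5, -9/10, 0, 0]; [0, 9/10, -6/5, 0, 0]; [0, 0, 0, 72/25, -21/25]; [0, 0, 0, 21/25, 72/25]] (rows listed top to bottom)

image of 1: 0
image of cos x: -(6/5)cos x + (9/10)sin x
image of sin x: -(9/10)cos x - (6/5)sin x
image of cos 2x: (72/25)cos 2x + (21/25)sin 2x
image of sin 2x: -(21/25)cos 2x + (72/25)sin 2x
each image's coordinates form column j of the matrix


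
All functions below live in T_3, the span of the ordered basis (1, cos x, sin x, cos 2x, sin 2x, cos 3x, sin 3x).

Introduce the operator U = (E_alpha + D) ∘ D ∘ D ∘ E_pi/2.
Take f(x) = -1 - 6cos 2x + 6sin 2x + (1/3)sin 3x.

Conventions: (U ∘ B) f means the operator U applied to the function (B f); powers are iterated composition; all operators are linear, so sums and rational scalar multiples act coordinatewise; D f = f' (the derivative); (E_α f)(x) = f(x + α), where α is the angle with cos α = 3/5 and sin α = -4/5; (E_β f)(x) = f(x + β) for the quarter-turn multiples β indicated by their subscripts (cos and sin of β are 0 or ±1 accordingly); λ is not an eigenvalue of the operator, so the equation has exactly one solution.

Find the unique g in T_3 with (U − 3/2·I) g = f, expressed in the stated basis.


write g with unknown coordinates in the stated basis and equate coefficients in (U − 3/2·I) g = f
solving from the highest basis element down gives g = 2/3 - (924/2417)cos 2x - (4068/2417)sin 2x + (156/39593)cos 3x - (4222/356337)sin 3x
check: U g = -(15888/2417)cos 2x + (8400/2417)sin 2x + (234/39593)cos 3x + (12494/39593)sin 3x
so U g − 3/2·g = -1 - 6cos 2x + 6sin 2x + (1/3)sin 3x = f ✓

the image equals g(x) = 2/3 - (924/2417)cos 2x - (4068/2417)sin 2x + (156/39593)cos 3x - (4222/356337)sin 3x


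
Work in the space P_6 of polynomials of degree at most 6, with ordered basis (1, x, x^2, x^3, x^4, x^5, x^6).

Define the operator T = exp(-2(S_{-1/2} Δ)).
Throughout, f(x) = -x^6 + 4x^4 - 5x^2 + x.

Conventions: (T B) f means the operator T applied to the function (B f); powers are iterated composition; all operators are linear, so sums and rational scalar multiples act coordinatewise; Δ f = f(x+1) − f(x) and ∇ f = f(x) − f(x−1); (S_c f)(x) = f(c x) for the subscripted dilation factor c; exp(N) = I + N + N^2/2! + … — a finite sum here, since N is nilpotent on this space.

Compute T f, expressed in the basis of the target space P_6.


order-1 term: -(3/8)x^5 + (15/8)x^4 - x^3 - (9/2)x^2 + 2
order-2 term: (15/128)x^4 + (15/32)x^3 - (9/8)x^2 - (51/16)x + 4
order-3 term: (5/128)x^3 - (45/128)x^2 - (1/8)x + 159/64
order-4 term: -(15/1024)x^2 - (75/512)x + 7/32
order-5 term: -(3/512)x + 33/512
order-6 term: 1/512
the series for exp(-2(S_{-1/2} Δ)) f terminates at order 6
exp(-2(S_{-1/2} Δ)) f = -x^6 - (3/8)x^5 + (767/128)x^4 - (63/128)x^3 - (11255/1024)x^2 - (631/256)x + 2245/256

the result is g(x) = -x^6 - (3/8)x^5 + (767/128)x^4 - (63/128)x^3 - (11255/1024)x^2 - (631/256)x + 2245/256


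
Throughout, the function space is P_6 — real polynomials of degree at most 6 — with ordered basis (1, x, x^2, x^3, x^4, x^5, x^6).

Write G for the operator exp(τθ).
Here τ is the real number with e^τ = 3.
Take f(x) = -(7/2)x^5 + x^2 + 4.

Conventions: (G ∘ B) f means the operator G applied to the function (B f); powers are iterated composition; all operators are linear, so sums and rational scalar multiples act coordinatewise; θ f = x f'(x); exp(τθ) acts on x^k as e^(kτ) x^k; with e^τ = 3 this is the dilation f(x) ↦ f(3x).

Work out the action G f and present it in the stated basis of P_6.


the image equals g(x) = -(1701/2)x^5 + 9x^2 + 4

exp(τθ) x^k = e^(kτ) x^k; with e^τ = 3 this sends x^k to 3^k x^k
x^2 ↦ 9 x^2
x^5 ↦ 243 x^5
applying this coordinatewise to f: exp(τθ) f = -(1701/2)x^5 + 9x^2 + 4


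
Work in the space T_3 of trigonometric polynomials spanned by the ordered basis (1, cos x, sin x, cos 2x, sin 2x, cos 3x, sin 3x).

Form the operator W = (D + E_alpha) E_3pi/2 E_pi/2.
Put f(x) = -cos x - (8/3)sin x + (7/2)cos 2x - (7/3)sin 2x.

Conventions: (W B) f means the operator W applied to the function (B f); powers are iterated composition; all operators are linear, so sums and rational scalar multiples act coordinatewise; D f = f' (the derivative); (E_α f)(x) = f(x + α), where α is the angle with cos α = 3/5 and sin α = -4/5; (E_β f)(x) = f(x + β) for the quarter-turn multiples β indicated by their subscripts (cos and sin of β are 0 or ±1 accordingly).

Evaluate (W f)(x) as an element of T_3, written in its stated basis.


g(x) = -(17/15)cos x - (7/5)sin x - (511/150)cos 2x - (224/75)sin 2x

E_pi/2 f = -(8/3)cos x + sin x - (7/2)cos 2x + (7/3)sin 2x
E_3pi/2 E_pi/2 f = -cos x - (8/3)sin x + (7/2)cos 2x - (7/3)sin 2x
D E_3pi/2 E_pi/2 f = -(8/3)cos x + sin x - (14/3)cos 2x - 7sin 2x
E_alpha E_3pi/2 E_pi/2 f = (23/15)cos x - (12/5)sin x + (63/50)cos 2x + (301/75)sin 2x
(D + E_alpha) E_3pi/2 E_pi/2 f = -(17/15)cos x - (7/5)sin x - (511/150)cos 2x - (224/75)sin 2x


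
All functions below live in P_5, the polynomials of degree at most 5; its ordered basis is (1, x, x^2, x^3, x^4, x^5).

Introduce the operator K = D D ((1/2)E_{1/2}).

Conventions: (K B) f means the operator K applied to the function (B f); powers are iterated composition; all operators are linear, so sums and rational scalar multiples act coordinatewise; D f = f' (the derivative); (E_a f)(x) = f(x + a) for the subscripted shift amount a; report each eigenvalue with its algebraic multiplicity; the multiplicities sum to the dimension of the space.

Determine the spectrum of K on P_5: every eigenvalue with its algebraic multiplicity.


image of 1: 0
image of x: 0
image of x^2: 1
image of x^3: 3x + 3/2
image of x^4: 6x^2 + 6x + 3/2
image of x^5: 10x^3 + 15x^2 + (15/2)x + 5/4
the matrix is upper triangular; its diagonal is (0, 0, 0, 0, 0, 0)
for a triangular matrix the eigenvalues are the diagonal entries, with algebraic multiplicity their repetition count

λ = 0 (multiplicity 6)


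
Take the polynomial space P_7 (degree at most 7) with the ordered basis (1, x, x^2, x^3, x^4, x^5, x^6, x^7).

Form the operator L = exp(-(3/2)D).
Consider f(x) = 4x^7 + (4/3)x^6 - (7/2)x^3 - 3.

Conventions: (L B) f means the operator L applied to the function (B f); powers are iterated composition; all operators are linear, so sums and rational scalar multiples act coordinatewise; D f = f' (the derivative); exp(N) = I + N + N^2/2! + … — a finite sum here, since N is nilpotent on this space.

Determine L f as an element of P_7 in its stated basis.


order-1 term: -42x^6 - 12x^5 + (63/4)x^2
order-2 term: 189x^5 + 45x^4 - (189/8)x
order-3 term: -(945/2)x^4 - 90x^3 + 189/16
order-4 term: (2835/4)x^3 + (405/4)x^2
order-5 term: -(5103/8)x^2 - (243/4)x
order-6 term: (5103/16)x + 243/16
order-7 term: -2187/32
the series for exp(-(3/2)D) f terminates at order 7
exp(-(3/2)D) f = 4x^7 - (122/3)x^6 + 177x^5 - (855/2)x^4 + (2461/4)x^3 - (4167/8)x^2 + (3753/16)x - 1419/32

g(x) = 4x^7 - (122/3)x^6 + 177x^5 - (855/2)x^4 + (2461/4)x^3 - (4167/8)x^2 + (3753/16)x - 1419/32


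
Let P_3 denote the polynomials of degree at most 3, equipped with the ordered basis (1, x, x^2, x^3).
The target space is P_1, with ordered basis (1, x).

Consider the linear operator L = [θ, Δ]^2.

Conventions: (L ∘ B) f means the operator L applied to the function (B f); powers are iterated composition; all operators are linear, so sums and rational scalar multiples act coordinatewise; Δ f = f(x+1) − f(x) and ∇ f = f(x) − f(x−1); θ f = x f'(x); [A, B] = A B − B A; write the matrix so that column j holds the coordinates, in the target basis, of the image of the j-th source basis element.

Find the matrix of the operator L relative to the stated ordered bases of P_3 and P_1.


the matrix is [[0, 0, 2, 12]; [0, 0, 0, 6]] (rows listed top to bottom)

image of 1: 0
image of x: 0
image of x^2: 2
image of x^3: 6x + 12
each image's coordinates form column j of the matrix


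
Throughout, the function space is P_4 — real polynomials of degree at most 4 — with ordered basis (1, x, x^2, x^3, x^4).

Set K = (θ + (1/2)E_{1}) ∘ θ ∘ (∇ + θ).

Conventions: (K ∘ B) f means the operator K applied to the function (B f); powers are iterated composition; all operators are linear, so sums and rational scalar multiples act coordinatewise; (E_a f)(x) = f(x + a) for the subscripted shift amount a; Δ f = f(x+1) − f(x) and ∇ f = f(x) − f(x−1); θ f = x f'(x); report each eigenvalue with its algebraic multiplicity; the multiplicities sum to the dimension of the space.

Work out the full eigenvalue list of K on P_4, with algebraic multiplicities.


λ = 0 (multiplicity 1), λ = 3/2 (multiplicity 1), λ = 10 (multiplicity 1), λ = 63/2 (multiplicity 1), λ = 72 (multiplicity 1)

image of 1: 0
image of x: (3/2)x + 1/2
image of x^2: 10x^2 + 7x + 3
image of x^3: (63/2)x^3 + (57/2)x^2 + 15x + 6
image of x^4: 72x^4 + 74x^3 + 36x^2 + 44x + 10
the matrix is upper triangular; its diagonal is (0, 3/2, 10, 63/2, 72)
for a triangular matrix the eigenvalues are the diagonal entries, with algebraic multiplicity their repetition count


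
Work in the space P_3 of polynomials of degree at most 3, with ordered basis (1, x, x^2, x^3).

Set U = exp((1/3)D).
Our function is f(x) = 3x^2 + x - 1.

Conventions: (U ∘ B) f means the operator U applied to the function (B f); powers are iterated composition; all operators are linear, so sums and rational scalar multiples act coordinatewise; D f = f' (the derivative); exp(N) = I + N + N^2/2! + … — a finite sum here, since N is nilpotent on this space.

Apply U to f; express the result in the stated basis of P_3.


order-1 term: 2x + 1/3
order-2 term: 1/3
the series for exp((1/3)D) f terminates at order 2
exp((1/3)D) f = 3x^2 + 3x - 1/3

the result is g(x) = 3x^2 + 3x - 1/3


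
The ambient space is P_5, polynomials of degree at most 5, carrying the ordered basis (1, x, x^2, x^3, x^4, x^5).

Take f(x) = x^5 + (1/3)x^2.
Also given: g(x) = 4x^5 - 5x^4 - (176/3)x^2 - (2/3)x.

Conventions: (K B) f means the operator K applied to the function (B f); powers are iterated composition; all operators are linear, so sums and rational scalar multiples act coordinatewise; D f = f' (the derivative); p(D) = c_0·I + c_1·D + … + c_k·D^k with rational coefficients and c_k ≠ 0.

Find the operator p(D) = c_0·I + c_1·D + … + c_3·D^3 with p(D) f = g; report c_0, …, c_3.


p(D) = 4·I − D − D^3, i.e. c_0 = 4, c_1 = -1, c_2 = 0, c_3 = -1

D^0 f = x^5 + (1/3)x^2
D^1 f = 5x^4 + (2/3)x
D^2 f = 20x^3 + 2/3
D^3 f = 60x^2
matching coefficients of g against c_0 f + c_1 Df + … from the top degree down determines the c_i
solution: c_0 = 4, c_1 = -1, c_2 = 0, c_3 = -1


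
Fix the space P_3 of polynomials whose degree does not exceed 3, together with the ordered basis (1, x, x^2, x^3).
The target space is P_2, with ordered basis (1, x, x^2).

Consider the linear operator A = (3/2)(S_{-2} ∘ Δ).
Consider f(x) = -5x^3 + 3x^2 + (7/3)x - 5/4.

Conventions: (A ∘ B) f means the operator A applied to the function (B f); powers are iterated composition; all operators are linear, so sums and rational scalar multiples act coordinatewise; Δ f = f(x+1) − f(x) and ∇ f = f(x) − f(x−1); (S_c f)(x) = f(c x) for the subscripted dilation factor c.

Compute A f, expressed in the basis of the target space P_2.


the result is g(x) = -90x^2 + 27x + 1/2

Δ f = -15x^2 - 9x + 1/3
S_{-2} Δ f = -60x^2 + 18x + 1/3
((3/2)(S_{-2} ∘ Δ)) f = -90x^2 + 27x + 1/2


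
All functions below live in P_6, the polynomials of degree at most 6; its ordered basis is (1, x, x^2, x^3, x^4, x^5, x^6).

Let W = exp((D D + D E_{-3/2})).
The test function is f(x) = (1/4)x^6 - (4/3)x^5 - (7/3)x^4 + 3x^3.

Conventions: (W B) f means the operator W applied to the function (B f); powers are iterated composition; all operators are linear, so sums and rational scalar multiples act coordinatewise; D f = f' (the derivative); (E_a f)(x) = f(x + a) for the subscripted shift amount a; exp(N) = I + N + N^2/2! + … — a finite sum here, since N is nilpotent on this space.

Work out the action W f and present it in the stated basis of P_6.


order-1 term: (3/2)x^5 - (125/12)x^4 + (151/4)x^3 - (941/8)x^2 + (1791/32)x + 423/64
order-2 term: (15/4)x^4 - (85/3)x^3 + (277/2)x^2 - (731/2)x + 607/2
order-3 term: 5x^3 - (215/6)x^2 + (1853/12)x - 1989/8
order-4 term: (15/4)x^2 - (65/3)x + 56
order-5 term: (3/2)x - 61/12
order-6 term: 1/4
the series for exp((D D + D E_{-3/2})) f terminates at order 6
exp((D D + D E_{-3/2})) f = (1/4)x^6 + (1/6)x^5 - 9x^4 + (209/12)x^3 - (269/24)x^2 - (5609/32)x + 21629/192

g(x) = (1/4)x^6 + (1/6)x^5 - 9x^4 + (209/12)x^3 - (269/24)x^2 - (5609/32)x + 21629/192


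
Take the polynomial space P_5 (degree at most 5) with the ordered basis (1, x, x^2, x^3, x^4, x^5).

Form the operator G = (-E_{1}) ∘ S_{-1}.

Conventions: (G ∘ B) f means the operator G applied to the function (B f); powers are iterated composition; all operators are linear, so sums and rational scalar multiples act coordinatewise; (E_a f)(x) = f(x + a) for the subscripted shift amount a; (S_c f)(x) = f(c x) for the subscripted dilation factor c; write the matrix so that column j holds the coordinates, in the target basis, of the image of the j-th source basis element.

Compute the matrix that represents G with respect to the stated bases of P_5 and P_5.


the matrix is [[-1, 1, -1, 1, -1, 1]; [0, 1, -2, 3, -4, 5]; [0, 0, -1, 3, -6, 10]; [0, 0, 0, 1, -4, 10]; [0, 0, 0, 0, -1, 5]; [0, 0, 0, 0, 0, 1]] (rows listed top to bottom)

image of 1: -1
image of x: x + 1
image of x^2: -x^2 - 2x - 1
image of x^3: x^3 + 3x^2 + 3x + 1
image of x^4: -x^4 - 4x^3 - 6x^2 - 4x - 1
image of x^5: x^5 + 5x^4 + 10x^3 + 10x^2 + 5x + 1
each image's coordinates form column j of the matrix


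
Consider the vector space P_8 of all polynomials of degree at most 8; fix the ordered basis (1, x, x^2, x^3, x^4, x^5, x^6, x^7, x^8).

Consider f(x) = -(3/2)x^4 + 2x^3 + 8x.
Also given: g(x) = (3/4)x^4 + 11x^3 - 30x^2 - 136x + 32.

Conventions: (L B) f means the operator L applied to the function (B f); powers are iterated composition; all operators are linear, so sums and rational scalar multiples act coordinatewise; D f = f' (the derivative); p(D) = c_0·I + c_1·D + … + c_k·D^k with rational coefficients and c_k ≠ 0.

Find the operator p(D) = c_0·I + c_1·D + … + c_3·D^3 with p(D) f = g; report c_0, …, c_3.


D^0 f = -(3/2)x^4 + 2x^3 + 8x
D^1 f = -6x^3 + 6x^2 + 8
D^2 f = -18x^2 + 12x
D^3 f = -36x + 12
matching coefficients of g against c_0 f + c_1 Df + … from the top degree down determines the c_i
solution: c_0 = -1/2, c_1 = -2, c_2 = 1, c_3 = 4

c_0 = -1/2, c_1 = -2, c_2 = 1, c_3 = 4


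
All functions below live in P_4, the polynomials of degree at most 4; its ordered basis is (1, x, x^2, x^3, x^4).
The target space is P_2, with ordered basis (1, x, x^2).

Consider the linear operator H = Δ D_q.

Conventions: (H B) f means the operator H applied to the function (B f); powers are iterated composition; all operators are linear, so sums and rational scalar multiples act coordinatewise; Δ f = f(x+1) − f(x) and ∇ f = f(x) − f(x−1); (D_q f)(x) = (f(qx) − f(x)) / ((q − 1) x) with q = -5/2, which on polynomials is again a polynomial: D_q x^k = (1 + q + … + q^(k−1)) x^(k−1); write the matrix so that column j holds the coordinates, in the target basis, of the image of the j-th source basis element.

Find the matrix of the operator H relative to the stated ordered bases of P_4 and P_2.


the matrix is [[0, 0, -3/2, 19/4, -87/8]; [0, 0, 0, 19/2, -261/8]; [0, 0, 0, 0, -261/8]] (rows listed top to bottom)

image of 1: 0
image of x: 0
image of x^2: -3/2
image of x^3: (19/2)x + 19/4
image of x^4: -(261/8)x^2 - (261/8)x - 87/8
each image's coordinates form column j of the matrix


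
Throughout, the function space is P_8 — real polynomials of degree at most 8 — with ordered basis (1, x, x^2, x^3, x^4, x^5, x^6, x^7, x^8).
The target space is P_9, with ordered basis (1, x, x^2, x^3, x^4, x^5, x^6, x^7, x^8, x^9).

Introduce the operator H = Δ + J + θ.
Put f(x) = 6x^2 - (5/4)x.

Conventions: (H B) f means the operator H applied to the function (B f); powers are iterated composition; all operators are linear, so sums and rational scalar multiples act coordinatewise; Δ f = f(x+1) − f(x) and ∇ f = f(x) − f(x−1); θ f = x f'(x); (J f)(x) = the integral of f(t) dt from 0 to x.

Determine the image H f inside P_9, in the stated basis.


Δ f = 12x + 19/4
J f = 2x^3 - (5/8)x^2
θ f = 12x^2 - (5/4)x
(Δ + J + θ) f = 2x^3 + (91/8)x^2 + (43/4)x + 19/4

the result is g(x) = 2x^3 + (91/8)x^2 + (43/4)x + 19/4
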